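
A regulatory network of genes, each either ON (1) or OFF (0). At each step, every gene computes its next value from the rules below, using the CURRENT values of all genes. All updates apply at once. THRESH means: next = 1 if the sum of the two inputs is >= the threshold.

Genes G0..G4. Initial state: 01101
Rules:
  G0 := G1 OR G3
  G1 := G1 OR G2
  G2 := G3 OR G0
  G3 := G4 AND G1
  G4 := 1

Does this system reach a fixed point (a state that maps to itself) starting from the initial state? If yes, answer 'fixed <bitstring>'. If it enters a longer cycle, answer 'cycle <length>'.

Answer: fixed 11111

Derivation:
Step 0: 01101
Step 1: G0=G1|G3=1|0=1 G1=G1|G2=1|1=1 G2=G3|G0=0|0=0 G3=G4&G1=1&1=1 G4=1(const) -> 11011
Step 2: G0=G1|G3=1|1=1 G1=G1|G2=1|0=1 G2=G3|G0=1|1=1 G3=G4&G1=1&1=1 G4=1(const) -> 11111
Step 3: G0=G1|G3=1|1=1 G1=G1|G2=1|1=1 G2=G3|G0=1|1=1 G3=G4&G1=1&1=1 G4=1(const) -> 11111
Fixed point reached at step 2: 11111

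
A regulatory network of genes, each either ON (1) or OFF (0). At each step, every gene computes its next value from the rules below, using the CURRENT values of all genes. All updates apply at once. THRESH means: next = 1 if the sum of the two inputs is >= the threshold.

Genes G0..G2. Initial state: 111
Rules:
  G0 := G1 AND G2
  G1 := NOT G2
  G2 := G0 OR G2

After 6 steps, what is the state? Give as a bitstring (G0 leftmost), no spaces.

Step 1: G0=G1&G2=1&1=1 G1=NOT G2=NOT 1=0 G2=G0|G2=1|1=1 -> 101
Step 2: G0=G1&G2=0&1=0 G1=NOT G2=NOT 1=0 G2=G0|G2=1|1=1 -> 001
Step 3: G0=G1&G2=0&1=0 G1=NOT G2=NOT 1=0 G2=G0|G2=0|1=1 -> 001
Step 4: G0=G1&G2=0&1=0 G1=NOT G2=NOT 1=0 G2=G0|G2=0|1=1 -> 001
Step 5: G0=G1&G2=0&1=0 G1=NOT G2=NOT 1=0 G2=G0|G2=0|1=1 -> 001
Step 6: G0=G1&G2=0&1=0 G1=NOT G2=NOT 1=0 G2=G0|G2=0|1=1 -> 001

001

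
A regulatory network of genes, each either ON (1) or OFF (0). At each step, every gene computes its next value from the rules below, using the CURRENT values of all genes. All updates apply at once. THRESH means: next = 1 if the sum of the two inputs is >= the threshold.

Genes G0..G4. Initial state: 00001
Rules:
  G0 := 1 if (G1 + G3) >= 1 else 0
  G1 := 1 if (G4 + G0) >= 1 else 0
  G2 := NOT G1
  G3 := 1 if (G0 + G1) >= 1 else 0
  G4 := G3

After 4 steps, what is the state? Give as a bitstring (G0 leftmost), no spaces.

Step 1: G0=(0+0>=1)=0 G1=(1+0>=1)=1 G2=NOT G1=NOT 0=1 G3=(0+0>=1)=0 G4=G3=0 -> 01100
Step 2: G0=(1+0>=1)=1 G1=(0+0>=1)=0 G2=NOT G1=NOT 1=0 G3=(0+1>=1)=1 G4=G3=0 -> 10010
Step 3: G0=(0+1>=1)=1 G1=(0+1>=1)=1 G2=NOT G1=NOT 0=1 G3=(1+0>=1)=1 G4=G3=1 -> 11111
Step 4: G0=(1+1>=1)=1 G1=(1+1>=1)=1 G2=NOT G1=NOT 1=0 G3=(1+1>=1)=1 G4=G3=1 -> 11011

11011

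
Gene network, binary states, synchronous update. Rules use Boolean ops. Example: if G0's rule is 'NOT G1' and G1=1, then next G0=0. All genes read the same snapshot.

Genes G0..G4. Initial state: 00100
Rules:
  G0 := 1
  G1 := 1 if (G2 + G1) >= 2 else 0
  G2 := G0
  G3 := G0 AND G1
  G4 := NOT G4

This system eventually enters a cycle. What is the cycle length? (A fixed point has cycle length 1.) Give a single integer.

Step 0: 00100
Step 1: G0=1(const) G1=(1+0>=2)=0 G2=G0=0 G3=G0&G1=0&0=0 G4=NOT G4=NOT 0=1 -> 10001
Step 2: G0=1(const) G1=(0+0>=2)=0 G2=G0=1 G3=G0&G1=1&0=0 G4=NOT G4=NOT 1=0 -> 10100
Step 3: G0=1(const) G1=(1+0>=2)=0 G2=G0=1 G3=G0&G1=1&0=0 G4=NOT G4=NOT 0=1 -> 10101
Step 4: G0=1(const) G1=(1+0>=2)=0 G2=G0=1 G3=G0&G1=1&0=0 G4=NOT G4=NOT 1=0 -> 10100
State from step 4 equals state from step 2 -> cycle length 2

Answer: 2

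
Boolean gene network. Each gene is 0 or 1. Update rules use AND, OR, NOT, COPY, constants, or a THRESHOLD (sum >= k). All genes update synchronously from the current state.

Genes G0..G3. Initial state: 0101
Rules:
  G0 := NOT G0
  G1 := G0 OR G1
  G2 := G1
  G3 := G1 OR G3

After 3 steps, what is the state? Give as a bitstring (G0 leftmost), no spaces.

Step 1: G0=NOT G0=NOT 0=1 G1=G0|G1=0|1=1 G2=G1=1 G3=G1|G3=1|1=1 -> 1111
Step 2: G0=NOT G0=NOT 1=0 G1=G0|G1=1|1=1 G2=G1=1 G3=G1|G3=1|1=1 -> 0111
Step 3: G0=NOT G0=NOT 0=1 G1=G0|G1=0|1=1 G2=G1=1 G3=G1|G3=1|1=1 -> 1111

1111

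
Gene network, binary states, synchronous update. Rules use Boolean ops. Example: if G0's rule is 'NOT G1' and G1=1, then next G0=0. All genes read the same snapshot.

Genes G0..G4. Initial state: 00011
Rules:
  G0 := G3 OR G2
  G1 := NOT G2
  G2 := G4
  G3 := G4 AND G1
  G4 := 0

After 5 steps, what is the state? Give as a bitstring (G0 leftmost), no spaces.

Step 1: G0=G3|G2=1|0=1 G1=NOT G2=NOT 0=1 G2=G4=1 G3=G4&G1=1&0=0 G4=0(const) -> 11100
Step 2: G0=G3|G2=0|1=1 G1=NOT G2=NOT 1=0 G2=G4=0 G3=G4&G1=0&1=0 G4=0(const) -> 10000
Step 3: G0=G3|G2=0|0=0 G1=NOT G2=NOT 0=1 G2=G4=0 G3=G4&G1=0&0=0 G4=0(const) -> 01000
Step 4: G0=G3|G2=0|0=0 G1=NOT G2=NOT 0=1 G2=G4=0 G3=G4&G1=0&1=0 G4=0(const) -> 01000
Step 5: G0=G3|G2=0|0=0 G1=NOT G2=NOT 0=1 G2=G4=0 G3=G4&G1=0&1=0 G4=0(const) -> 01000

01000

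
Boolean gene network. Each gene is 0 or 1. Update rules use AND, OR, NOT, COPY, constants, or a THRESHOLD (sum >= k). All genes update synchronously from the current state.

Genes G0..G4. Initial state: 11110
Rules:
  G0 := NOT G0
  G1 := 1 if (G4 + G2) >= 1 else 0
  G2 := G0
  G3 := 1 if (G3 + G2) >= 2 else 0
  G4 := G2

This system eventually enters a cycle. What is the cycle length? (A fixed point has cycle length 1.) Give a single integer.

Answer: 2

Derivation:
Step 0: 11110
Step 1: G0=NOT G0=NOT 1=0 G1=(0+1>=1)=1 G2=G0=1 G3=(1+1>=2)=1 G4=G2=1 -> 01111
Step 2: G0=NOT G0=NOT 0=1 G1=(1+1>=1)=1 G2=G0=0 G3=(1+1>=2)=1 G4=G2=1 -> 11011
Step 3: G0=NOT G0=NOT 1=0 G1=(1+0>=1)=1 G2=G0=1 G3=(1+0>=2)=0 G4=G2=0 -> 01100
Step 4: G0=NOT G0=NOT 0=1 G1=(0+1>=1)=1 G2=G0=0 G3=(0+1>=2)=0 G4=G2=1 -> 11001
Step 5: G0=NOT G0=NOT 1=0 G1=(1+0>=1)=1 G2=G0=1 G3=(0+0>=2)=0 G4=G2=0 -> 01100
State from step 5 equals state from step 3 -> cycle length 2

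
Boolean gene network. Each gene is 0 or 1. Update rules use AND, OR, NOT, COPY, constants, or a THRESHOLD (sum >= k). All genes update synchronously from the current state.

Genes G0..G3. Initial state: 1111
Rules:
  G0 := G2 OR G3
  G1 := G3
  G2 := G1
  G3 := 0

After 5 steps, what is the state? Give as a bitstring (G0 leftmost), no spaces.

Step 1: G0=G2|G3=1|1=1 G1=G3=1 G2=G1=1 G3=0(const) -> 1110
Step 2: G0=G2|G3=1|0=1 G1=G3=0 G2=G1=1 G3=0(const) -> 1010
Step 3: G0=G2|G3=1|0=1 G1=G3=0 G2=G1=0 G3=0(const) -> 1000
Step 4: G0=G2|G3=0|0=0 G1=G3=0 G2=G1=0 G3=0(const) -> 0000
Step 5: G0=G2|G3=0|0=0 G1=G3=0 G2=G1=0 G3=0(const) -> 0000

0000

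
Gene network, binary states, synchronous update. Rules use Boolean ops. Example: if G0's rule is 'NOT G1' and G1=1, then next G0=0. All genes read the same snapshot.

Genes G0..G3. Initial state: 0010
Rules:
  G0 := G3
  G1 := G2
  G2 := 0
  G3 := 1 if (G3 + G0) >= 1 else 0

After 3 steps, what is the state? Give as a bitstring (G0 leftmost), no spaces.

Step 1: G0=G3=0 G1=G2=1 G2=0(const) G3=(0+0>=1)=0 -> 0100
Step 2: G0=G3=0 G1=G2=0 G2=0(const) G3=(0+0>=1)=0 -> 0000
Step 3: G0=G3=0 G1=G2=0 G2=0(const) G3=(0+0>=1)=0 -> 0000

0000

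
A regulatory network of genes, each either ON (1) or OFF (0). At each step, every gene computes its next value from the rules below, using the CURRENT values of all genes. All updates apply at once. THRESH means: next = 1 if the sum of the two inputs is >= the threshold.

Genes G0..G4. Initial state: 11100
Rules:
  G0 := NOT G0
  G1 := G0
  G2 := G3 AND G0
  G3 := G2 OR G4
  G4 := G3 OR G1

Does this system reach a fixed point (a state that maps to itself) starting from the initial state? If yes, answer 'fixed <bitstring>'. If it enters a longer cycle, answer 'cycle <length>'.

Step 0: 11100
Step 1: G0=NOT G0=NOT 1=0 G1=G0=1 G2=G3&G0=0&1=0 G3=G2|G4=1|0=1 G4=G3|G1=0|1=1 -> 01011
Step 2: G0=NOT G0=NOT 0=1 G1=G0=0 G2=G3&G0=1&0=0 G3=G2|G4=0|1=1 G4=G3|G1=1|1=1 -> 10011
Step 3: G0=NOT G0=NOT 1=0 G1=G0=1 G2=G3&G0=1&1=1 G3=G2|G4=0|1=1 G4=G3|G1=1|0=1 -> 01111
Step 4: G0=NOT G0=NOT 0=1 G1=G0=0 G2=G3&G0=1&0=0 G3=G2|G4=1|1=1 G4=G3|G1=1|1=1 -> 10011
Cycle of length 2 starting at step 2 -> no fixed point

Answer: cycle 2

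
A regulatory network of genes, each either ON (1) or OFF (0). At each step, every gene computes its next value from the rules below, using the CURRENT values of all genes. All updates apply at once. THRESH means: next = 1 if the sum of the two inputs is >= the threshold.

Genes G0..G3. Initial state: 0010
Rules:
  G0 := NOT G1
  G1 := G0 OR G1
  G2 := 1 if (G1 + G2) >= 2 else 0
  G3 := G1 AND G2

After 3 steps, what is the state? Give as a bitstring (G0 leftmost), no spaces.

Step 1: G0=NOT G1=NOT 0=1 G1=G0|G1=0|0=0 G2=(0+1>=2)=0 G3=G1&G2=0&1=0 -> 1000
Step 2: G0=NOT G1=NOT 0=1 G1=G0|G1=1|0=1 G2=(0+0>=2)=0 G3=G1&G2=0&0=0 -> 1100
Step 3: G0=NOT G1=NOT 1=0 G1=G0|G1=1|1=1 G2=(1+0>=2)=0 G3=G1&G2=1&0=0 -> 0100

0100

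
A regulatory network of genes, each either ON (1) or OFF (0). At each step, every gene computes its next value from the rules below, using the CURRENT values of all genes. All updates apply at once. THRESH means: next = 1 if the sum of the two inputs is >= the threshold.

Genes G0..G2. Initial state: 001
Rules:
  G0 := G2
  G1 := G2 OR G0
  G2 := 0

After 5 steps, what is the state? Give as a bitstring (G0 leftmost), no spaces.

Step 1: G0=G2=1 G1=G2|G0=1|0=1 G2=0(const) -> 110
Step 2: G0=G2=0 G1=G2|G0=0|1=1 G2=0(const) -> 010
Step 3: G0=G2=0 G1=G2|G0=0|0=0 G2=0(const) -> 000
Step 4: G0=G2=0 G1=G2|G0=0|0=0 G2=0(const) -> 000
Step 5: G0=G2=0 G1=G2|G0=0|0=0 G2=0(const) -> 000

000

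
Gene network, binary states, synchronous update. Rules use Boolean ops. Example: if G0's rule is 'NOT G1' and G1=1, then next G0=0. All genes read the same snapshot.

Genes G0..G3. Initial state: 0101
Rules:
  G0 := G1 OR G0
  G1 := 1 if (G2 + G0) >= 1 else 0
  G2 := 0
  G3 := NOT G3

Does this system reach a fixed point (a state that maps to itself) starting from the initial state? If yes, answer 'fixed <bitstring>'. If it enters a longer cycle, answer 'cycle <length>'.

Answer: cycle 2

Derivation:
Step 0: 0101
Step 1: G0=G1|G0=1|0=1 G1=(0+0>=1)=0 G2=0(const) G3=NOT G3=NOT 1=0 -> 1000
Step 2: G0=G1|G0=0|1=1 G1=(0+1>=1)=1 G2=0(const) G3=NOT G3=NOT 0=1 -> 1101
Step 3: G0=G1|G0=1|1=1 G1=(0+1>=1)=1 G2=0(const) G3=NOT G3=NOT 1=0 -> 1100
Step 4: G0=G1|G0=1|1=1 G1=(0+1>=1)=1 G2=0(const) G3=NOT G3=NOT 0=1 -> 1101
Cycle of length 2 starting at step 2 -> no fixed point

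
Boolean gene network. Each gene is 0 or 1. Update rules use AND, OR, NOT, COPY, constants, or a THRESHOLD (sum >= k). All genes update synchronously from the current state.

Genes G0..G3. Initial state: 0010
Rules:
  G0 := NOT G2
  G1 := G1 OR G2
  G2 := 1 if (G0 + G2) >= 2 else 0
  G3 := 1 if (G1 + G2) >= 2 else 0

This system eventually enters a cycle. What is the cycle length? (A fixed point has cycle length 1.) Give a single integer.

Step 0: 0010
Step 1: G0=NOT G2=NOT 1=0 G1=G1|G2=0|1=1 G2=(0+1>=2)=0 G3=(0+1>=2)=0 -> 0100
Step 2: G0=NOT G2=NOT 0=1 G1=G1|G2=1|0=1 G2=(0+0>=2)=0 G3=(1+0>=2)=0 -> 1100
Step 3: G0=NOT G2=NOT 0=1 G1=G1|G2=1|0=1 G2=(1+0>=2)=0 G3=(1+0>=2)=0 -> 1100
State from step 3 equals state from step 2 -> cycle length 1

Answer: 1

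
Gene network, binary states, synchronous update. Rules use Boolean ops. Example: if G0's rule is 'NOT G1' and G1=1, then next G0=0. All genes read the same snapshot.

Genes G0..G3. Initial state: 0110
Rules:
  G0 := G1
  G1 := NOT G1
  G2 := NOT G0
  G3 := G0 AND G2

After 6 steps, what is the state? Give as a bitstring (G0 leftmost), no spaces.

Step 1: G0=G1=1 G1=NOT G1=NOT 1=0 G2=NOT G0=NOT 0=1 G3=G0&G2=0&1=0 -> 1010
Step 2: G0=G1=0 G1=NOT G1=NOT 0=1 G2=NOT G0=NOT 1=0 G3=G0&G2=1&1=1 -> 0101
Step 3: G0=G1=1 G1=NOT G1=NOT 1=0 G2=NOT G0=NOT 0=1 G3=G0&G2=0&0=0 -> 1010
Step 4: G0=G1=0 G1=NOT G1=NOT 0=1 G2=NOT G0=NOT 1=0 G3=G0&G2=1&1=1 -> 0101
Step 5: G0=G1=1 G1=NOT G1=NOT 1=0 G2=NOT G0=NOT 0=1 G3=G0&G2=0&0=0 -> 1010
Step 6: G0=G1=0 G1=NOT G1=NOT 0=1 G2=NOT G0=NOT 1=0 G3=G0&G2=1&1=1 -> 0101

0101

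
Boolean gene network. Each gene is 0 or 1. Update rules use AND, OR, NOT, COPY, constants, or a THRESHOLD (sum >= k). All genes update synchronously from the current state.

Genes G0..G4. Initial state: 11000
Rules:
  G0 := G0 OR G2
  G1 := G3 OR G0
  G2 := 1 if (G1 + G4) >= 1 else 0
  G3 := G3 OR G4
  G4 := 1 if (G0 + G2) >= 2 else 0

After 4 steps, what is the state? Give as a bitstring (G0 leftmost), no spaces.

Step 1: G0=G0|G2=1|0=1 G1=G3|G0=0|1=1 G2=(1+0>=1)=1 G3=G3|G4=0|0=0 G4=(1+0>=2)=0 -> 11100
Step 2: G0=G0|G2=1|1=1 G1=G3|G0=0|1=1 G2=(1+0>=1)=1 G3=G3|G4=0|0=0 G4=(1+1>=2)=1 -> 11101
Step 3: G0=G0|G2=1|1=1 G1=G3|G0=0|1=1 G2=(1+1>=1)=1 G3=G3|G4=0|1=1 G4=(1+1>=2)=1 -> 11111
Step 4: G0=G0|G2=1|1=1 G1=G3|G0=1|1=1 G2=(1+1>=1)=1 G3=G3|G4=1|1=1 G4=(1+1>=2)=1 -> 11111

11111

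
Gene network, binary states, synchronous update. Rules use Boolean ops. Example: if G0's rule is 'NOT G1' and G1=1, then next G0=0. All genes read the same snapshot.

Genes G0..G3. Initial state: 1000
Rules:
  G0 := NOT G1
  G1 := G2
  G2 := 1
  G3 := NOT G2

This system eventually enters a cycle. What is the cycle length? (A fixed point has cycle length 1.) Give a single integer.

Step 0: 1000
Step 1: G0=NOT G1=NOT 0=1 G1=G2=0 G2=1(const) G3=NOT G2=NOT 0=1 -> 1011
Step 2: G0=NOT G1=NOT 0=1 G1=G2=1 G2=1(const) G3=NOT G2=NOT 1=0 -> 1110
Step 3: G0=NOT G1=NOT 1=0 G1=G2=1 G2=1(const) G3=NOT G2=NOT 1=0 -> 0110
Step 4: G0=NOT G1=NOT 1=0 G1=G2=1 G2=1(const) G3=NOT G2=NOT 1=0 -> 0110
State from step 4 equals state from step 3 -> cycle length 1

Answer: 1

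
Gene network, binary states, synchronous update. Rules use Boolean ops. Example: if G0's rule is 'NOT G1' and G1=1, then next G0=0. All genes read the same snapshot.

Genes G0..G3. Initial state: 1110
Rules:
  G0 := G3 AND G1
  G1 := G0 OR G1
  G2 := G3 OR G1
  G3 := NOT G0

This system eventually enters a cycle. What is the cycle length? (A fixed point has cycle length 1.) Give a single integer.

Step 0: 1110
Step 1: G0=G3&G1=0&1=0 G1=G0|G1=1|1=1 G2=G3|G1=0|1=1 G3=NOT G0=NOT 1=0 -> 0110
Step 2: G0=G3&G1=0&1=0 G1=G0|G1=0|1=1 G2=G3|G1=0|1=1 G3=NOT G0=NOT 0=1 -> 0111
Step 3: G0=G3&G1=1&1=1 G1=G0|G1=0|1=1 G2=G3|G1=1|1=1 G3=NOT G0=NOT 0=1 -> 1111
Step 4: G0=G3&G1=1&1=1 G1=G0|G1=1|1=1 G2=G3|G1=1|1=1 G3=NOT G0=NOT 1=0 -> 1110
State from step 4 equals state from step 0 -> cycle length 4

Answer: 4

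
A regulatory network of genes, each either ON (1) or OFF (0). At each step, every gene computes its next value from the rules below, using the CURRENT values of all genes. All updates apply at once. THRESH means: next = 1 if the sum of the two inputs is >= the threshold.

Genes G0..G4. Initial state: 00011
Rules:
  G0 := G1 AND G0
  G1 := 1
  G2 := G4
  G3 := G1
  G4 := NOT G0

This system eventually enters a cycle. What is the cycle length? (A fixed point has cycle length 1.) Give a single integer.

Answer: 1

Derivation:
Step 0: 00011
Step 1: G0=G1&G0=0&0=0 G1=1(const) G2=G4=1 G3=G1=0 G4=NOT G0=NOT 0=1 -> 01101
Step 2: G0=G1&G0=1&0=0 G1=1(const) G2=G4=1 G3=G1=1 G4=NOT G0=NOT 0=1 -> 01111
Step 3: G0=G1&G0=1&0=0 G1=1(const) G2=G4=1 G3=G1=1 G4=NOT G0=NOT 0=1 -> 01111
State from step 3 equals state from step 2 -> cycle length 1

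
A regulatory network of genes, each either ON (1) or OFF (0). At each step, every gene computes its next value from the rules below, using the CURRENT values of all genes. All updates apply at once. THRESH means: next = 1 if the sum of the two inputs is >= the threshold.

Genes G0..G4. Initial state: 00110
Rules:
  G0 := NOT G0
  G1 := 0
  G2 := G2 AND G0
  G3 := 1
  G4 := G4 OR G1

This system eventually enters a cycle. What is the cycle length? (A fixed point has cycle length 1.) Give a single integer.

Answer: 2

Derivation:
Step 0: 00110
Step 1: G0=NOT G0=NOT 0=1 G1=0(const) G2=G2&G0=1&0=0 G3=1(const) G4=G4|G1=0|0=0 -> 10010
Step 2: G0=NOT G0=NOT 1=0 G1=0(const) G2=G2&G0=0&1=0 G3=1(const) G4=G4|G1=0|0=0 -> 00010
Step 3: G0=NOT G0=NOT 0=1 G1=0(const) G2=G2&G0=0&0=0 G3=1(const) G4=G4|G1=0|0=0 -> 10010
State from step 3 equals state from step 1 -> cycle length 2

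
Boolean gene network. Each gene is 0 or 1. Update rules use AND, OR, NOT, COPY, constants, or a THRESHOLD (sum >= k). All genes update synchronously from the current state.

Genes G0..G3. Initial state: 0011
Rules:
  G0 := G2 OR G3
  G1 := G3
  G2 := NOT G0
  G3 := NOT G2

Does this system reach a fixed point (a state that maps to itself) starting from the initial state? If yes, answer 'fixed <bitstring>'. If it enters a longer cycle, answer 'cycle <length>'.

Step 0: 0011
Step 1: G0=G2|G3=1|1=1 G1=G3=1 G2=NOT G0=NOT 0=1 G3=NOT G2=NOT 1=0 -> 1110
Step 2: G0=G2|G3=1|0=1 G1=G3=0 G2=NOT G0=NOT 1=0 G3=NOT G2=NOT 1=0 -> 1000
Step 3: G0=G2|G3=0|0=0 G1=G3=0 G2=NOT G0=NOT 1=0 G3=NOT G2=NOT 0=1 -> 0001
Step 4: G0=G2|G3=0|1=1 G1=G3=1 G2=NOT G0=NOT 0=1 G3=NOT G2=NOT 0=1 -> 1111
Step 5: G0=G2|G3=1|1=1 G1=G3=1 G2=NOT G0=NOT 1=0 G3=NOT G2=NOT 1=0 -> 1100
Step 6: G0=G2|G3=0|0=0 G1=G3=0 G2=NOT G0=NOT 1=0 G3=NOT G2=NOT 0=1 -> 0001
Cycle of length 3 starting at step 3 -> no fixed point

Answer: cycle 3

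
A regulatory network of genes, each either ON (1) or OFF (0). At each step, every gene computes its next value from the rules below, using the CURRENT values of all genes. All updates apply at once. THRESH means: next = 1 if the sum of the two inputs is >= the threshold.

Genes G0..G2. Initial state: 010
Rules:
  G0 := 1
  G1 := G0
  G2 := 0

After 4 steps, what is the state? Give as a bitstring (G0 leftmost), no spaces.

Step 1: G0=1(const) G1=G0=0 G2=0(const) -> 100
Step 2: G0=1(const) G1=G0=1 G2=0(const) -> 110
Step 3: G0=1(const) G1=G0=1 G2=0(const) -> 110
Step 4: G0=1(const) G1=G0=1 G2=0(const) -> 110

110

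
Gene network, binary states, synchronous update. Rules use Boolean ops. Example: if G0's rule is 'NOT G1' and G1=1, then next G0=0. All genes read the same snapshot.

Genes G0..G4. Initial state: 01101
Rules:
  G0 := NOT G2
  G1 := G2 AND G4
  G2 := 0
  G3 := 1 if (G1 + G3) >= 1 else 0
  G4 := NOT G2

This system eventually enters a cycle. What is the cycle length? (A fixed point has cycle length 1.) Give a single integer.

Step 0: 01101
Step 1: G0=NOT G2=NOT 1=0 G1=G2&G4=1&1=1 G2=0(const) G3=(1+0>=1)=1 G4=NOT G2=NOT 1=0 -> 01010
Step 2: G0=NOT G2=NOT 0=1 G1=G2&G4=0&0=0 G2=0(const) G3=(1+1>=1)=1 G4=NOT G2=NOT 0=1 -> 10011
Step 3: G0=NOT G2=NOT 0=1 G1=G2&G4=0&1=0 G2=0(const) G3=(0+1>=1)=1 G4=NOT G2=NOT 0=1 -> 10011
State from step 3 equals state from step 2 -> cycle length 1

Answer: 1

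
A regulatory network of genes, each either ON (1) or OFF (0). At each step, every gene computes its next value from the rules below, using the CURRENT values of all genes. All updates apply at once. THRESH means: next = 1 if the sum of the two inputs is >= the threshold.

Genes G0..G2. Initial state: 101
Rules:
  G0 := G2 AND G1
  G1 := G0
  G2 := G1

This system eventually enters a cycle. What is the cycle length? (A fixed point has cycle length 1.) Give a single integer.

Step 0: 101
Step 1: G0=G2&G1=1&0=0 G1=G0=1 G2=G1=0 -> 010
Step 2: G0=G2&G1=0&1=0 G1=G0=0 G2=G1=1 -> 001
Step 3: G0=G2&G1=1&0=0 G1=G0=0 G2=G1=0 -> 000
Step 4: G0=G2&G1=0&0=0 G1=G0=0 G2=G1=0 -> 000
State from step 4 equals state from step 3 -> cycle length 1

Answer: 1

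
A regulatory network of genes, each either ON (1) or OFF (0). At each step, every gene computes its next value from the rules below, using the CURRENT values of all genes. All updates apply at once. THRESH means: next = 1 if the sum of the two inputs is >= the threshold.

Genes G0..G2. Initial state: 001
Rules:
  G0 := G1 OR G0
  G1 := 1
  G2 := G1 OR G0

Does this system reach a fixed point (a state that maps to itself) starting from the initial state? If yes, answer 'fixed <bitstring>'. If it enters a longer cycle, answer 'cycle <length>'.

Answer: fixed 111

Derivation:
Step 0: 001
Step 1: G0=G1|G0=0|0=0 G1=1(const) G2=G1|G0=0|0=0 -> 010
Step 2: G0=G1|G0=1|0=1 G1=1(const) G2=G1|G0=1|0=1 -> 111
Step 3: G0=G1|G0=1|1=1 G1=1(const) G2=G1|G0=1|1=1 -> 111
Fixed point reached at step 2: 111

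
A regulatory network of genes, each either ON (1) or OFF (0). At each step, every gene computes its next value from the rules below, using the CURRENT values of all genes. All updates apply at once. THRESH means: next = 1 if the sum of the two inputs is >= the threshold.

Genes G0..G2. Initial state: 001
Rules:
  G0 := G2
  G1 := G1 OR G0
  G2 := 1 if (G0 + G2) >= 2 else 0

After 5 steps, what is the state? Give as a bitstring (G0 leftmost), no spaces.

Step 1: G0=G2=1 G1=G1|G0=0|0=0 G2=(0+1>=2)=0 -> 100
Step 2: G0=G2=0 G1=G1|G0=0|1=1 G2=(1+0>=2)=0 -> 010
Step 3: G0=G2=0 G1=G1|G0=1|0=1 G2=(0+0>=2)=0 -> 010
Step 4: G0=G2=0 G1=G1|G0=1|0=1 G2=(0+0>=2)=0 -> 010
Step 5: G0=G2=0 G1=G1|G0=1|0=1 G2=(0+0>=2)=0 -> 010

010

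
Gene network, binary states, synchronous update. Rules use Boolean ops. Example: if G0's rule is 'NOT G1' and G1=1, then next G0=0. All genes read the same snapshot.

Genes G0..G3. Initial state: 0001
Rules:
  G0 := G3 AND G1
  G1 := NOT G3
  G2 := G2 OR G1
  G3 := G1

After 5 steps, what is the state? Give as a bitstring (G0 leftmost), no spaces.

Step 1: G0=G3&G1=1&0=0 G1=NOT G3=NOT 1=0 G2=G2|G1=0|0=0 G3=G1=0 -> 0000
Step 2: G0=G3&G1=0&0=0 G1=NOT G3=NOT 0=1 G2=G2|G1=0|0=0 G3=G1=0 -> 0100
Step 3: G0=G3&G1=0&1=0 G1=NOT G3=NOT 0=1 G2=G2|G1=0|1=1 G3=G1=1 -> 0111
Step 4: G0=G3&G1=1&1=1 G1=NOT G3=NOT 1=0 G2=G2|G1=1|1=1 G3=G1=1 -> 1011
Step 5: G0=G3&G1=1&0=0 G1=NOT G3=NOT 1=0 G2=G2|G1=1|0=1 G3=G1=0 -> 0010

0010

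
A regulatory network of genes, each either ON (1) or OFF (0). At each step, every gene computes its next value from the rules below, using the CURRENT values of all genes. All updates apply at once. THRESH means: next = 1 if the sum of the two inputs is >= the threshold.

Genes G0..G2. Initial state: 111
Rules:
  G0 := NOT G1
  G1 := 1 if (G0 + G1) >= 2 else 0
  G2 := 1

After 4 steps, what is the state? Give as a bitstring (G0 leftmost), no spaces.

Step 1: G0=NOT G1=NOT 1=0 G1=(1+1>=2)=1 G2=1(const) -> 011
Step 2: G0=NOT G1=NOT 1=0 G1=(0+1>=2)=0 G2=1(const) -> 001
Step 3: G0=NOT G1=NOT 0=1 G1=(0+0>=2)=0 G2=1(const) -> 101
Step 4: G0=NOT G1=NOT 0=1 G1=(1+0>=2)=0 G2=1(const) -> 101

101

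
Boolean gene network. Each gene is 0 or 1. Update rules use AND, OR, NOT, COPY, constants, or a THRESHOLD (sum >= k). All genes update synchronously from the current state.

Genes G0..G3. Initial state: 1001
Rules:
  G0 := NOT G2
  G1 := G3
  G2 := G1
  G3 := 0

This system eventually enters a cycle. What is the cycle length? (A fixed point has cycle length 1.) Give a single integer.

Answer: 1

Derivation:
Step 0: 1001
Step 1: G0=NOT G2=NOT 0=1 G1=G3=1 G2=G1=0 G3=0(const) -> 1100
Step 2: G0=NOT G2=NOT 0=1 G1=G3=0 G2=G1=1 G3=0(const) -> 1010
Step 3: G0=NOT G2=NOT 1=0 G1=G3=0 G2=G1=0 G3=0(const) -> 0000
Step 4: G0=NOT G2=NOT 0=1 G1=G3=0 G2=G1=0 G3=0(const) -> 1000
Step 5: G0=NOT G2=NOT 0=1 G1=G3=0 G2=G1=0 G3=0(const) -> 1000
State from step 5 equals state from step 4 -> cycle length 1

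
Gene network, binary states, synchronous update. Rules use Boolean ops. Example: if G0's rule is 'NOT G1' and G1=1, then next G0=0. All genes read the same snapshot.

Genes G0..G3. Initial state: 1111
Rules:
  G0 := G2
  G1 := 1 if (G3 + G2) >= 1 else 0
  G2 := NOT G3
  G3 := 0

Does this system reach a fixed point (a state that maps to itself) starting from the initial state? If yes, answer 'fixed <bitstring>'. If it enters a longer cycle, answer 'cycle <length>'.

Answer: fixed 1110

Derivation:
Step 0: 1111
Step 1: G0=G2=1 G1=(1+1>=1)=1 G2=NOT G3=NOT 1=0 G3=0(const) -> 1100
Step 2: G0=G2=0 G1=(0+0>=1)=0 G2=NOT G3=NOT 0=1 G3=0(const) -> 0010
Step 3: G0=G2=1 G1=(0+1>=1)=1 G2=NOT G3=NOT 0=1 G3=0(const) -> 1110
Step 4: G0=G2=1 G1=(0+1>=1)=1 G2=NOT G3=NOT 0=1 G3=0(const) -> 1110
Fixed point reached at step 3: 1110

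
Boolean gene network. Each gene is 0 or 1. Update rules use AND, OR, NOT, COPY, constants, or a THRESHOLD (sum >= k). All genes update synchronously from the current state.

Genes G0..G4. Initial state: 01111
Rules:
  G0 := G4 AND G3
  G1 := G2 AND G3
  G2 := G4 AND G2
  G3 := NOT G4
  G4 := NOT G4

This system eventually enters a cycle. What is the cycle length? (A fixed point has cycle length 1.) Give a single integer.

Step 0: 01111
Step 1: G0=G4&G3=1&1=1 G1=G2&G3=1&1=1 G2=G4&G2=1&1=1 G3=NOT G4=NOT 1=0 G4=NOT G4=NOT 1=0 -> 11100
Step 2: G0=G4&G3=0&0=0 G1=G2&G3=1&0=0 G2=G4&G2=0&1=0 G3=NOT G4=NOT 0=1 G4=NOT G4=NOT 0=1 -> 00011
Step 3: G0=G4&G3=1&1=1 G1=G2&G3=0&1=0 G2=G4&G2=1&0=0 G3=NOT G4=NOT 1=0 G4=NOT G4=NOT 1=0 -> 10000
Step 4: G0=G4&G3=0&0=0 G1=G2&G3=0&0=0 G2=G4&G2=0&0=0 G3=NOT G4=NOT 0=1 G4=NOT G4=NOT 0=1 -> 00011
State from step 4 equals state from step 2 -> cycle length 2

Answer: 2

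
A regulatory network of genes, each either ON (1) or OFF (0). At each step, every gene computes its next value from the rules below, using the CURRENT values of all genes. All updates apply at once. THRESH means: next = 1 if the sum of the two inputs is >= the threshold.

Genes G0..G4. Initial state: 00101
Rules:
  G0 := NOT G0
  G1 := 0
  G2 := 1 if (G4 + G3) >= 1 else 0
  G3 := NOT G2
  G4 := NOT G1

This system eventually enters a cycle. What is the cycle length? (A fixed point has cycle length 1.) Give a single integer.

Answer: 2

Derivation:
Step 0: 00101
Step 1: G0=NOT G0=NOT 0=1 G1=0(const) G2=(1+0>=1)=1 G3=NOT G2=NOT 1=0 G4=NOT G1=NOT 0=1 -> 10101
Step 2: G0=NOT G0=NOT 1=0 G1=0(const) G2=(1+0>=1)=1 G3=NOT G2=NOT 1=0 G4=NOT G1=NOT 0=1 -> 00101
State from step 2 equals state from step 0 -> cycle length 2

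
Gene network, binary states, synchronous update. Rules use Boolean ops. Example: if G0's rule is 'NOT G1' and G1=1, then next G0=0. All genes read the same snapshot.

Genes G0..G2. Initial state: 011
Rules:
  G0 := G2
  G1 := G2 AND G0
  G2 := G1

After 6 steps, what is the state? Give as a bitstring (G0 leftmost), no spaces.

Step 1: G0=G2=1 G1=G2&G0=1&0=0 G2=G1=1 -> 101
Step 2: G0=G2=1 G1=G2&G0=1&1=1 G2=G1=0 -> 110
Step 3: G0=G2=0 G1=G2&G0=0&1=0 G2=G1=1 -> 001
Step 4: G0=G2=1 G1=G2&G0=1&0=0 G2=G1=0 -> 100
Step 5: G0=G2=0 G1=G2&G0=0&1=0 G2=G1=0 -> 000
Step 6: G0=G2=0 G1=G2&G0=0&0=0 G2=G1=0 -> 000

000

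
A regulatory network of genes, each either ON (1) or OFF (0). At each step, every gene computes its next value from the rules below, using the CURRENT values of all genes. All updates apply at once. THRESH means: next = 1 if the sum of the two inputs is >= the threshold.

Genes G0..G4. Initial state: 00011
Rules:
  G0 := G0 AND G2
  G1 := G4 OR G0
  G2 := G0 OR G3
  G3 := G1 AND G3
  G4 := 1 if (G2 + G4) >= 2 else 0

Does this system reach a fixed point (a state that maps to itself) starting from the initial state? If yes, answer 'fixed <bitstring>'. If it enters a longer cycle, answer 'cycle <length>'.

Step 0: 00011
Step 1: G0=G0&G2=0&0=0 G1=G4|G0=1|0=1 G2=G0|G3=0|1=1 G3=G1&G3=0&1=0 G4=(0+1>=2)=0 -> 01100
Step 2: G0=G0&G2=0&1=0 G1=G4|G0=0|0=0 G2=G0|G3=0|0=0 G3=G1&G3=1&0=0 G4=(1+0>=2)=0 -> 00000
Step 3: G0=G0&G2=0&0=0 G1=G4|G0=0|0=0 G2=G0|G3=0|0=0 G3=G1&G3=0&0=0 G4=(0+0>=2)=0 -> 00000
Fixed point reached at step 2: 00000

Answer: fixed 00000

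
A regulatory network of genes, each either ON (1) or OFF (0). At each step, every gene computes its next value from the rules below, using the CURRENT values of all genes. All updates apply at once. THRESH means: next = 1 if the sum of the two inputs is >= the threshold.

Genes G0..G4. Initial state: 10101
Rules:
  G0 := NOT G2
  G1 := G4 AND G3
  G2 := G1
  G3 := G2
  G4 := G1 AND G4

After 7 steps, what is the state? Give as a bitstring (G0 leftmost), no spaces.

Step 1: G0=NOT G2=NOT 1=0 G1=G4&G3=1&0=0 G2=G1=0 G3=G2=1 G4=G1&G4=0&1=0 -> 00010
Step 2: G0=NOT G2=NOT 0=1 G1=G4&G3=0&1=0 G2=G1=0 G3=G2=0 G4=G1&G4=0&0=0 -> 10000
Step 3: G0=NOT G2=NOT 0=1 G1=G4&G3=0&0=0 G2=G1=0 G3=G2=0 G4=G1&G4=0&0=0 -> 10000
Step 4: G0=NOT G2=NOT 0=1 G1=G4&G3=0&0=0 G2=G1=0 G3=G2=0 G4=G1&G4=0&0=0 -> 10000
Step 5: G0=NOT G2=NOT 0=1 G1=G4&G3=0&0=0 G2=G1=0 G3=G2=0 G4=G1&G4=0&0=0 -> 10000
Step 6: G0=NOT G2=NOT 0=1 G1=G4&G3=0&0=0 G2=G1=0 G3=G2=0 G4=G1&G4=0&0=0 -> 10000
Step 7: G0=NOT G2=NOT 0=1 G1=G4&G3=0&0=0 G2=G1=0 G3=G2=0 G4=G1&G4=0&0=0 -> 10000

10000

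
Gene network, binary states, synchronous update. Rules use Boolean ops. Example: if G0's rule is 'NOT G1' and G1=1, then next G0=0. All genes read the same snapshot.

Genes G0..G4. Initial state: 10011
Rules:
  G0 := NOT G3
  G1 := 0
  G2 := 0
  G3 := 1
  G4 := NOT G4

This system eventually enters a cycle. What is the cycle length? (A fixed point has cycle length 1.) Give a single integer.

Answer: 2

Derivation:
Step 0: 10011
Step 1: G0=NOT G3=NOT 1=0 G1=0(const) G2=0(const) G3=1(const) G4=NOT G4=NOT 1=0 -> 00010
Step 2: G0=NOT G3=NOT 1=0 G1=0(const) G2=0(const) G3=1(const) G4=NOT G4=NOT 0=1 -> 00011
Step 3: G0=NOT G3=NOT 1=0 G1=0(const) G2=0(const) G3=1(const) G4=NOT G4=NOT 1=0 -> 00010
State from step 3 equals state from step 1 -> cycle length 2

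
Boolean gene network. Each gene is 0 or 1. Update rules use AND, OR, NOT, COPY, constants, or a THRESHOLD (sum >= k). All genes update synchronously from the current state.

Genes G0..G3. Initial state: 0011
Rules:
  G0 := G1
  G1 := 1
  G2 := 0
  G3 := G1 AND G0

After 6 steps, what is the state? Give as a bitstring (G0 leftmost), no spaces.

Step 1: G0=G1=0 G1=1(const) G2=0(const) G3=G1&G0=0&0=0 -> 0100
Step 2: G0=G1=1 G1=1(const) G2=0(const) G3=G1&G0=1&0=0 -> 1100
Step 3: G0=G1=1 G1=1(const) G2=0(const) G3=G1&G0=1&1=1 -> 1101
Step 4: G0=G1=1 G1=1(const) G2=0(const) G3=G1&G0=1&1=1 -> 1101
Step 5: G0=G1=1 G1=1(const) G2=0(const) G3=G1&G0=1&1=1 -> 1101
Step 6: G0=G1=1 G1=1(const) G2=0(const) G3=G1&G0=1&1=1 -> 1101

1101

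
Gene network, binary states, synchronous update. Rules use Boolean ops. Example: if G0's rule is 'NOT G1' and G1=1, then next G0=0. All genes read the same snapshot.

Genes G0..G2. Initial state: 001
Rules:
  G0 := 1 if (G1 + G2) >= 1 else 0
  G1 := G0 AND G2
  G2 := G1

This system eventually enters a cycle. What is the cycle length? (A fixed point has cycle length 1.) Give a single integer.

Answer: 1

Derivation:
Step 0: 001
Step 1: G0=(0+1>=1)=1 G1=G0&G2=0&1=0 G2=G1=0 -> 100
Step 2: G0=(0+0>=1)=0 G1=G0&G2=1&0=0 G2=G1=0 -> 000
Step 3: G0=(0+0>=1)=0 G1=G0&G2=0&0=0 G2=G1=0 -> 000
State from step 3 equals state from step 2 -> cycle length 1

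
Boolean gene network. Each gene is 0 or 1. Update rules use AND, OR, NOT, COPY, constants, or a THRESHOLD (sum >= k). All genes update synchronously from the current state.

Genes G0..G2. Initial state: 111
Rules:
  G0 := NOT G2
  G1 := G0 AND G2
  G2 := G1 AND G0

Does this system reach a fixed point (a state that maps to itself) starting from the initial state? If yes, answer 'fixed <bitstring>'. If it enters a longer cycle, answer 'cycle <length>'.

Answer: fixed 100

Derivation:
Step 0: 111
Step 1: G0=NOT G2=NOT 1=0 G1=G0&G2=1&1=1 G2=G1&G0=1&1=1 -> 011
Step 2: G0=NOT G2=NOT 1=0 G1=G0&G2=0&1=0 G2=G1&G0=1&0=0 -> 000
Step 3: G0=NOT G2=NOT 0=1 G1=G0&G2=0&0=0 G2=G1&G0=0&0=0 -> 100
Step 4: G0=NOT G2=NOT 0=1 G1=G0&G2=1&0=0 G2=G1&G0=0&1=0 -> 100
Fixed point reached at step 3: 100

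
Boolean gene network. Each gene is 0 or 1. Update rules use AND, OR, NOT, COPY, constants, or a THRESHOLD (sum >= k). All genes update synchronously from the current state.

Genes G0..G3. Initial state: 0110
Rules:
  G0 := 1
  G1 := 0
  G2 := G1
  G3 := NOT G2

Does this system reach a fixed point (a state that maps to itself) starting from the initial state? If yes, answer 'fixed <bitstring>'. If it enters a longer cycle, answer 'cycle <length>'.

Step 0: 0110
Step 1: G0=1(const) G1=0(const) G2=G1=1 G3=NOT G2=NOT 1=0 -> 1010
Step 2: G0=1(const) G1=0(const) G2=G1=0 G3=NOT G2=NOT 1=0 -> 1000
Step 3: G0=1(const) G1=0(const) G2=G1=0 G3=NOT G2=NOT 0=1 -> 1001
Step 4: G0=1(const) G1=0(const) G2=G1=0 G3=NOT G2=NOT 0=1 -> 1001
Fixed point reached at step 3: 1001

Answer: fixed 1001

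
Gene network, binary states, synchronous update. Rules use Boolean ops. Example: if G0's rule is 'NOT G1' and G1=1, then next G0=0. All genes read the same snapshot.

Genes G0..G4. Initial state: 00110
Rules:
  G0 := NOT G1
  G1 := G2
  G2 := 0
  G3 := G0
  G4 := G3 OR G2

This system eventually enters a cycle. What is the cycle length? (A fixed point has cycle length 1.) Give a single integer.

Answer: 1

Derivation:
Step 0: 00110
Step 1: G0=NOT G1=NOT 0=1 G1=G2=1 G2=0(const) G3=G0=0 G4=G3|G2=1|1=1 -> 11001
Step 2: G0=NOT G1=NOT 1=0 G1=G2=0 G2=0(const) G3=G0=1 G4=G3|G2=0|0=0 -> 00010
Step 3: G0=NOT G1=NOT 0=1 G1=G2=0 G2=0(const) G3=G0=0 G4=G3|G2=1|0=1 -> 10001
Step 4: G0=NOT G1=NOT 0=1 G1=G2=0 G2=0(const) G3=G0=1 G4=G3|G2=0|0=0 -> 10010
Step 5: G0=NOT G1=NOT 0=1 G1=G2=0 G2=0(const) G3=G0=1 G4=G3|G2=1|0=1 -> 10011
Step 6: G0=NOT G1=NOT 0=1 G1=G2=0 G2=0(const) G3=G0=1 G4=G3|G2=1|0=1 -> 10011
State from step 6 equals state from step 5 -> cycle length 1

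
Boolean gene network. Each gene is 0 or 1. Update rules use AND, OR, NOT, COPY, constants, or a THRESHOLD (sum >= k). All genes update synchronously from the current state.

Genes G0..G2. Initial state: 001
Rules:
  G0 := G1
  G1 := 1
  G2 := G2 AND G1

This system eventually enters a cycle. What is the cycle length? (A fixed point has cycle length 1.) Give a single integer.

Answer: 1

Derivation:
Step 0: 001
Step 1: G0=G1=0 G1=1(const) G2=G2&G1=1&0=0 -> 010
Step 2: G0=G1=1 G1=1(const) G2=G2&G1=0&1=0 -> 110
Step 3: G0=G1=1 G1=1(const) G2=G2&G1=0&1=0 -> 110
State from step 3 equals state from step 2 -> cycle length 1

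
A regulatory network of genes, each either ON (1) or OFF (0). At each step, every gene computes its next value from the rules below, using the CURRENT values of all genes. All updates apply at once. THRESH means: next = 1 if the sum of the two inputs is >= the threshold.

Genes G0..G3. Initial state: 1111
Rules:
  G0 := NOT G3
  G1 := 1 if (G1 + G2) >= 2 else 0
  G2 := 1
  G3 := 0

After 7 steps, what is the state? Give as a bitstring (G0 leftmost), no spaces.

Step 1: G0=NOT G3=NOT 1=0 G1=(1+1>=2)=1 G2=1(const) G3=0(const) -> 0110
Step 2: G0=NOT G3=NOT 0=1 G1=(1+1>=2)=1 G2=1(const) G3=0(const) -> 1110
Step 3: G0=NOT G3=NOT 0=1 G1=(1+1>=2)=1 G2=1(const) G3=0(const) -> 1110
Step 4: G0=NOT G3=NOT 0=1 G1=(1+1>=2)=1 G2=1(const) G3=0(const) -> 1110
Step 5: G0=NOT G3=NOT 0=1 G1=(1+1>=2)=1 G2=1(const) G3=0(const) -> 1110
Step 6: G0=NOT G3=NOT 0=1 G1=(1+1>=2)=1 G2=1(const) G3=0(const) -> 1110
Step 7: G0=NOT G3=NOT 0=1 G1=(1+1>=2)=1 G2=1(const) G3=0(const) -> 1110

1110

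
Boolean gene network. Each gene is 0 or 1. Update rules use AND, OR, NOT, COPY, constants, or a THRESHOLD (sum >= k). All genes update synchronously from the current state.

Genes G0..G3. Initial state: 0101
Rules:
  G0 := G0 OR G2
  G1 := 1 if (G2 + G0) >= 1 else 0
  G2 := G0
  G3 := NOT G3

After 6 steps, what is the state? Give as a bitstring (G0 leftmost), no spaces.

Step 1: G0=G0|G2=0|0=0 G1=(0+0>=1)=0 G2=G0=0 G3=NOT G3=NOT 1=0 -> 0000
Step 2: G0=G0|G2=0|0=0 G1=(0+0>=1)=0 G2=G0=0 G3=NOT G3=NOT 0=1 -> 0001
Step 3: G0=G0|G2=0|0=0 G1=(0+0>=1)=0 G2=G0=0 G3=NOT G3=NOT 1=0 -> 0000
Step 4: G0=G0|G2=0|0=0 G1=(0+0>=1)=0 G2=G0=0 G3=NOT G3=NOT 0=1 -> 0001
Step 5: G0=G0|G2=0|0=0 G1=(0+0>=1)=0 G2=G0=0 G3=NOT G3=NOT 1=0 -> 0000
Step 6: G0=G0|G2=0|0=0 G1=(0+0>=1)=0 G2=G0=0 G3=NOT G3=NOT 0=1 -> 0001

0001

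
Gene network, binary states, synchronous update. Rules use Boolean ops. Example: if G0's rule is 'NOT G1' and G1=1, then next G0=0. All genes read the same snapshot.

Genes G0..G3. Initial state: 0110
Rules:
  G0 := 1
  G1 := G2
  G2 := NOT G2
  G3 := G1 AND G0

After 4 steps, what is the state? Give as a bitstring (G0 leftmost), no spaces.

Step 1: G0=1(const) G1=G2=1 G2=NOT G2=NOT 1=0 G3=G1&G0=1&0=0 -> 1100
Step 2: G0=1(const) G1=G2=0 G2=NOT G2=NOT 0=1 G3=G1&G0=1&1=1 -> 1011
Step 3: G0=1(const) G1=G2=1 G2=NOT G2=NOT 1=0 G3=G1&G0=0&1=0 -> 1100
Step 4: G0=1(const) G1=G2=0 G2=NOT G2=NOT 0=1 G3=G1&G0=1&1=1 -> 1011

1011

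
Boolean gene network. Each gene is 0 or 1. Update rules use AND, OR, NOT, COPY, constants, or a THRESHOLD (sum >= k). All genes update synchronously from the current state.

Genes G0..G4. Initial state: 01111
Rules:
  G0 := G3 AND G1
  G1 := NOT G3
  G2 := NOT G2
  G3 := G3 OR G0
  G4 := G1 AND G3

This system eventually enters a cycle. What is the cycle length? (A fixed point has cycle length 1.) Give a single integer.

Answer: 2

Derivation:
Step 0: 01111
Step 1: G0=G3&G1=1&1=1 G1=NOT G3=NOT 1=0 G2=NOT G2=NOT 1=0 G3=G3|G0=1|0=1 G4=G1&G3=1&1=1 -> 10011
Step 2: G0=G3&G1=1&0=0 G1=NOT G3=NOT 1=0 G2=NOT G2=NOT 0=1 G3=G3|G0=1|1=1 G4=G1&G3=0&1=0 -> 00110
Step 3: G0=G3&G1=1&0=0 G1=NOT G3=NOT 1=0 G2=NOT G2=NOT 1=0 G3=G3|G0=1|0=1 G4=G1&G3=0&1=0 -> 00010
Step 4: G0=G3&G1=1&0=0 G1=NOT G3=NOT 1=0 G2=NOT G2=NOT 0=1 G3=G3|G0=1|0=1 G4=G1&G3=0&1=0 -> 00110
State from step 4 equals state from step 2 -> cycle length 2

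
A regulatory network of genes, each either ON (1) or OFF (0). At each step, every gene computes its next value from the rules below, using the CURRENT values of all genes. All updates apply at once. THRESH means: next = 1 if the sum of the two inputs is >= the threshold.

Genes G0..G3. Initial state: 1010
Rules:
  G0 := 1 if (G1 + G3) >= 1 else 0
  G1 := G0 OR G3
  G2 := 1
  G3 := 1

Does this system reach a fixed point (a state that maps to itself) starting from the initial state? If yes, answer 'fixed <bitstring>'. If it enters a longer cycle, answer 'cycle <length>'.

Step 0: 1010
Step 1: G0=(0+0>=1)=0 G1=G0|G3=1|0=1 G2=1(const) G3=1(const) -> 0111
Step 2: G0=(1+1>=1)=1 G1=G0|G3=0|1=1 G2=1(const) G3=1(const) -> 1111
Step 3: G0=(1+1>=1)=1 G1=G0|G3=1|1=1 G2=1(const) G3=1(const) -> 1111
Fixed point reached at step 2: 1111

Answer: fixed 1111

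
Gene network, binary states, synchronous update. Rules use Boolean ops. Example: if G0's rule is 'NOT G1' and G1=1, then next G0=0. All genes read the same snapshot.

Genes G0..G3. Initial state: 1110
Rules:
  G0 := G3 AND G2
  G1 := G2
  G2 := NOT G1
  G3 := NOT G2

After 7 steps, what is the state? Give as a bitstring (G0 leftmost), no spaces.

Step 1: G0=G3&G2=0&1=0 G1=G2=1 G2=NOT G1=NOT 1=0 G3=NOT G2=NOT 1=0 -> 0100
Step 2: G0=G3&G2=0&0=0 G1=G2=0 G2=NOT G1=NOT 1=0 G3=NOT G2=NOT 0=1 -> 0001
Step 3: G0=G3&G2=1&0=0 G1=G2=0 G2=NOT G1=NOT 0=1 G3=NOT G2=NOT 0=1 -> 0011
Step 4: G0=G3&G2=1&1=1 G1=G2=1 G2=NOT G1=NOT 0=1 G3=NOT G2=NOT 1=0 -> 1110
Step 5: G0=G3&G2=0&1=0 G1=G2=1 G2=NOT G1=NOT 1=0 G3=NOT G2=NOT 1=0 -> 0100
Step 6: G0=G3&G2=0&0=0 G1=G2=0 G2=NOT G1=NOT 1=0 G3=NOT G2=NOT 0=1 -> 0001
Step 7: G0=G3&G2=1&0=0 G1=G2=0 G2=NOT G1=NOT 0=1 G3=NOT G2=NOT 0=1 -> 0011

0011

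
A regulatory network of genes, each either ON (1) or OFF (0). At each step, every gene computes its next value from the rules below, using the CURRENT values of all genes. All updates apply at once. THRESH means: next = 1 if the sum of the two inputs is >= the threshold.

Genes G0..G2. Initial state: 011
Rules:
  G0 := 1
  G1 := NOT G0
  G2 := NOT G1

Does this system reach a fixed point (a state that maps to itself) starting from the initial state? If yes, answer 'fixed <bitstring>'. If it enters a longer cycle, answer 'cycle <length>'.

Step 0: 011
Step 1: G0=1(const) G1=NOT G0=NOT 0=1 G2=NOT G1=NOT 1=0 -> 110
Step 2: G0=1(const) G1=NOT G0=NOT 1=0 G2=NOT G1=NOT 1=0 -> 100
Step 3: G0=1(const) G1=NOT G0=NOT 1=0 G2=NOT G1=NOT 0=1 -> 101
Step 4: G0=1(const) G1=NOT G0=NOT 1=0 G2=NOT G1=NOT 0=1 -> 101
Fixed point reached at step 3: 101

Answer: fixed 101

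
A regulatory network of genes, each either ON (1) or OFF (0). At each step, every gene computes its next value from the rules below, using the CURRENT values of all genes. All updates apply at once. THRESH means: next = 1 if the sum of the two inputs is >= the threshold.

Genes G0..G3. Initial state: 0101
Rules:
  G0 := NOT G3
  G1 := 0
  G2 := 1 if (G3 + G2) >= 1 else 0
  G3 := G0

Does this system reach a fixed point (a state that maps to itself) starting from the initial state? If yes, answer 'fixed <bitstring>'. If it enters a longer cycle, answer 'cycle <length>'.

Answer: cycle 4

Derivation:
Step 0: 0101
Step 1: G0=NOT G3=NOT 1=0 G1=0(const) G2=(1+0>=1)=1 G3=G0=0 -> 0010
Step 2: G0=NOT G3=NOT 0=1 G1=0(const) G2=(0+1>=1)=1 G3=G0=0 -> 1010
Step 3: G0=NOT G3=NOT 0=1 G1=0(const) G2=(0+1>=1)=1 G3=G0=1 -> 1011
Step 4: G0=NOT G3=NOT 1=0 G1=0(const) G2=(1+1>=1)=1 G3=G0=1 -> 0011
Step 5: G0=NOT G3=NOT 1=0 G1=0(const) G2=(1+1>=1)=1 G3=G0=0 -> 0010
Cycle of length 4 starting at step 1 -> no fixed point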